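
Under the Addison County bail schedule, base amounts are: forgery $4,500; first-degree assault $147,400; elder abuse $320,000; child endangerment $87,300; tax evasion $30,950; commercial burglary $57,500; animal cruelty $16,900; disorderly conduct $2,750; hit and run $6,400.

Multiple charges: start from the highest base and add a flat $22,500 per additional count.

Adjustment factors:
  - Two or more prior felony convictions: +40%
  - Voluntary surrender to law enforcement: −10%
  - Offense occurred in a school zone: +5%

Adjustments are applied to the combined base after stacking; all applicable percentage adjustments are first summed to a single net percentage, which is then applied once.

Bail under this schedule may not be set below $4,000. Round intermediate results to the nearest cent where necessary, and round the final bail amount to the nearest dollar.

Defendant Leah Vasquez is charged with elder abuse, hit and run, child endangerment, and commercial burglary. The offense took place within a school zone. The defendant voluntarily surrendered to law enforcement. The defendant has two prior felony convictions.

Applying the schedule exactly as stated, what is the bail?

Base amounts from the schedule: elder abuse $320,000; hit and run $6,400; child endangerment $87,300; commercial burglary $57,500.
Stacking rule: highest base plus $22,500 per additional charge. Highest is elder abuse at $320,000; 3 additional charges → +$67,500. Combined base = $387,500.
Net percentage adjustment: +40% −10% +5% = +35%. $387,500 × 1.35 = $523,125.
$523,125 is at or above the $4,000 minimum.

$523,125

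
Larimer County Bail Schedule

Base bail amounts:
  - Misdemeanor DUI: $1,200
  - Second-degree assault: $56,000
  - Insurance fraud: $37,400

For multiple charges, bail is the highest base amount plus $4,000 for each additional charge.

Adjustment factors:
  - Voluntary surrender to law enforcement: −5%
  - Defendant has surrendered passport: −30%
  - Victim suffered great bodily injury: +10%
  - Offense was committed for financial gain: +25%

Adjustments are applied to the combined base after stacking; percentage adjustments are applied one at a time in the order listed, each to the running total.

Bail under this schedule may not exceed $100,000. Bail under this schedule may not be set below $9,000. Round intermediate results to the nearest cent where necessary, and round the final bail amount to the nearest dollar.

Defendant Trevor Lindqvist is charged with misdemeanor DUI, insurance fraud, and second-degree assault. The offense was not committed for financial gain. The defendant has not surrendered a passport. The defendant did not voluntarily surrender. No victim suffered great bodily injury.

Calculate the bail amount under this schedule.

$64,000

Base amounts from the schedule: misdemeanor DUI $1,200; insurance fraud $37,400; second-degree assault $56,000.
Stacking rule: highest base plus $4,000 per additional charge. Highest is second-degree assault at $56,000; 2 additional charges → +$8,000. Combined base = $64,000.
No adjustment factors apply to this defendant.
$64,000 is within the $100,000 maximum.
$64,000 is at or above the $9,000 minimum.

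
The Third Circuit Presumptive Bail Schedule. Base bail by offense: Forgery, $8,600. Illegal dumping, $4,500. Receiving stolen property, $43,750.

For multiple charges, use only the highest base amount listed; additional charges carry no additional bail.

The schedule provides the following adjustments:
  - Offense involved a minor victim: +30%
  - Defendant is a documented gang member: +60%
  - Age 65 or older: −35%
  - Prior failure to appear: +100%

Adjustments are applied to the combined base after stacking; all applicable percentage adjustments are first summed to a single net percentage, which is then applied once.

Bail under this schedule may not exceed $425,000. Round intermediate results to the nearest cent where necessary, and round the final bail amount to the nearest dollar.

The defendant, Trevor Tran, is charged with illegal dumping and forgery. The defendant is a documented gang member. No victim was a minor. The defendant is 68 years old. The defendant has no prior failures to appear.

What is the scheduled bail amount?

$10,750

Base amounts from the schedule: illegal dumping $4,500; forgery $8,600.
Stacking rule: use the highest base only. Highest is forgery at $8,600. Combined base = $8,600.
Net percentage adjustment: +60% −35% = +25%. $8,600 × 1.25 = $10,750.
$10,750 is within the $425,000 maximum.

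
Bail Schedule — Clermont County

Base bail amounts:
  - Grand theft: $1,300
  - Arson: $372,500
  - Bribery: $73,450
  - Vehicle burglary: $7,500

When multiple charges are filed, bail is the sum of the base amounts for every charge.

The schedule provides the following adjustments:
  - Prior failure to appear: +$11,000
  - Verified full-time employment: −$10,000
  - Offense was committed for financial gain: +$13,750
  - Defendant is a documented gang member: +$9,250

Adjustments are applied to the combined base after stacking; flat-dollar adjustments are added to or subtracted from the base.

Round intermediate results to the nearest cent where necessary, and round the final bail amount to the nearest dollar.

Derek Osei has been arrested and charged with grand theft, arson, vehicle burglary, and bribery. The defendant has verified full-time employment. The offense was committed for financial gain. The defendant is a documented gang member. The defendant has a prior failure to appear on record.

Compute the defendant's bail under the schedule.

$478,750

Base amounts from the schedule: grand theft $1,300; arson $372,500; vehicle burglary $7,500; bribery $73,450.
Stacking rule: sum of all bases. $1,300 + $372,500 + $7,500 + $73,450 = $454,750.
Prior failure to appear (+$11,000 flat): $454,750 + $11,000 = $465,750.
Verified full-time employment (−$10,000 flat): $465,750 − $10,000 = $455,750.
Offense was committed for financial gain (+$13,750 flat): $455,750 + $13,750 = $469,500.
Defendant is a documented gang member (+$9,250 flat): $469,500 + $9,250 = $478,750.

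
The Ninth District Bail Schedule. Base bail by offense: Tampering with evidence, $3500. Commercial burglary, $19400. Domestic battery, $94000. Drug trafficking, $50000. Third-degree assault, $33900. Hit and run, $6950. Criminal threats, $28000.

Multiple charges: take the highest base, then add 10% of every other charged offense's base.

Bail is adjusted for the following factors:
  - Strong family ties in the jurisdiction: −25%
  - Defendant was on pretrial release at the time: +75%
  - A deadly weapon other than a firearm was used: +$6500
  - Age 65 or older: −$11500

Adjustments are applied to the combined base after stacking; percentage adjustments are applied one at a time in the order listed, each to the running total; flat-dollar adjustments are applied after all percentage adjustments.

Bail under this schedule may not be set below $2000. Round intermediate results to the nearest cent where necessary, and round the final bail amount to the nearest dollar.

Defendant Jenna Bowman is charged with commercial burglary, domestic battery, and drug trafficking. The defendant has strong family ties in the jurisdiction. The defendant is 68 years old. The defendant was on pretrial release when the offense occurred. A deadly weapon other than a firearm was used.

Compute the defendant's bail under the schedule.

Base amounts from the schedule: commercial burglary $19400; domestic battery $94000; drug trafficking $50000.
Stacking rule: highest base plus 10% of each additional charge. Highest is domestic battery at $94000. Additional: $19400 × 10% = $1940; $50000 × 10% = $5000. Combined base = $94000 + $6940 = $100940.
Strong family ties in the jurisdiction (−25%): $100940 × 0.75 = $75705.
Defendant was on pretrial release at the time (+75%): $75705 × 1.75 = $132483.75.
A deadly weapon other than a firearm was used (+$6500 flat): $132483.75 + $6500 = $138983.75.
Age 65 or older (−$11500 flat): $138983.75 − $11500 = $127483.75.
$127483.75 is at or above the $2000 minimum.
Rounded to the nearest dollar: $127484.

$127484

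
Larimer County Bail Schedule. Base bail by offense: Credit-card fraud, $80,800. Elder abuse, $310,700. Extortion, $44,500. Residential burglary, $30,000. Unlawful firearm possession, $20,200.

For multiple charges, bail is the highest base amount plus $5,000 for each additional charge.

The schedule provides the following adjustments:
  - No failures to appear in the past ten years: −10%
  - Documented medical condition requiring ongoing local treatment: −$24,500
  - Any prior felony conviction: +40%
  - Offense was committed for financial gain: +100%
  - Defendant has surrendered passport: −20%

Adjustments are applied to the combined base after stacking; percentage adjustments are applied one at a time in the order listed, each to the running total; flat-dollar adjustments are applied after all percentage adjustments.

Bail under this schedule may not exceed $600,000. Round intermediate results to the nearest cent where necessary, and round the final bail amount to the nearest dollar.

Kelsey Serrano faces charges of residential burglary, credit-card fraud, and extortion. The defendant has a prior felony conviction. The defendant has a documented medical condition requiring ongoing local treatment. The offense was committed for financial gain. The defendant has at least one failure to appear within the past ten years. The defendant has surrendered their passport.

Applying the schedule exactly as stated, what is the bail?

$178,892

Base amounts from the schedule: residential burglary $30,000; credit-card fraud $80,800; extortion $44,500.
Stacking rule: highest base plus $5,000 per additional charge. Highest is credit-card fraud at $80,800; 2 additional charges → +$10,000. Combined base = $90,800.
Any prior felony conviction (+40%): $90,800 × 1.4 = $127,120.
Offense was committed for financial gain (+100%): $127,120 × 2 = $254,240.
Defendant has surrendered passport (−20%): $254,240 × 0.8 = $203,392.
Documented medical condition requiring ongoing local treatment (−$24,500 flat): $203,392 − $24,500 = $178,892.
$178,892 is within the $600,000 maximum.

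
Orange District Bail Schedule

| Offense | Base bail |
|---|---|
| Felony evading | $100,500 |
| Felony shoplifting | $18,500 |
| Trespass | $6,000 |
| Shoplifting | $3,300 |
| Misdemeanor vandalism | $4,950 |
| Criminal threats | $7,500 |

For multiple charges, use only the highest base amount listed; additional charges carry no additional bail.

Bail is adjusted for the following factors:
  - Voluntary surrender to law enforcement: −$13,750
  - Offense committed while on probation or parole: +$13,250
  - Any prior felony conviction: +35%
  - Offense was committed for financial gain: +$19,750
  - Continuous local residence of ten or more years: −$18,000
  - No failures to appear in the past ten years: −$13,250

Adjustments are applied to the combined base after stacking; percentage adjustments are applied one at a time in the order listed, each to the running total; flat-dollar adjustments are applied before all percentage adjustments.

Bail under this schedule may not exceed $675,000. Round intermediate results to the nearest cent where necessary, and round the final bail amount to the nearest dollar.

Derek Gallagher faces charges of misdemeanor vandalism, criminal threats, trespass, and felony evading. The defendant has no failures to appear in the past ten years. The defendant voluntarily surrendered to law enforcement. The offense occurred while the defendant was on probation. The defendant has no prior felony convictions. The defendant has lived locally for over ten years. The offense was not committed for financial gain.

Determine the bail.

$68,750

Base amounts from the schedule: misdemeanor vandalism $4,950; criminal threats $7,500; trespass $6,000; felony evading $100,500.
Stacking rule: use the highest base only. Highest is felony evading at $100,500. Combined base = $100,500.
Voluntary surrender to law enforcement (−$13,750 flat): $100,500 − $13,750 = $86,750.
Offense committed while on probation or parole (+$13,250 flat): $86,750 + $13,250 = $100,000.
Continuous local residence of ten or more years (−$18,000 flat): $100,000 − $18,000 = $82,000.
No failures to appear in the past ten years (−$13,250 flat): $82,000 − $13,250 = $68,750.
$68,750 is within the $675,000 maximum.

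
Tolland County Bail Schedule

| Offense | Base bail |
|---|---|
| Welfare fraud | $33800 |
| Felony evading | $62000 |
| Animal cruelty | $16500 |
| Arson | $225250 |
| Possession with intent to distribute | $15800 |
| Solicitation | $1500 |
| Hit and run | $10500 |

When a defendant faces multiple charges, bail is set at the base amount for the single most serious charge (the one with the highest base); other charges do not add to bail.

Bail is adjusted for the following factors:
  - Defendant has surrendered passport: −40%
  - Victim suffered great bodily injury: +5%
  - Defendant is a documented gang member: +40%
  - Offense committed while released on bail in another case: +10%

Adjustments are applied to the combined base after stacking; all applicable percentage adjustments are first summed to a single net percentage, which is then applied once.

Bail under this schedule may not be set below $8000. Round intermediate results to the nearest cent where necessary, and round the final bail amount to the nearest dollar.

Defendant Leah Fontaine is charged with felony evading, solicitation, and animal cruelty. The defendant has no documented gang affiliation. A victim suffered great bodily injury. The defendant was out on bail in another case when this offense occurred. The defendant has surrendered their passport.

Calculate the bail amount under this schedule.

Base amounts from the schedule: felony evading $62000; solicitation $1500; animal cruelty $16500.
Stacking rule: use the highest base only. Highest is felony evading at $62000. Combined base = $62000.
Net percentage adjustment: −40% +5% +10% = −25%. $62000 × 0.75 = $46500.
$46500 is at or above the $8000 minimum.

$46500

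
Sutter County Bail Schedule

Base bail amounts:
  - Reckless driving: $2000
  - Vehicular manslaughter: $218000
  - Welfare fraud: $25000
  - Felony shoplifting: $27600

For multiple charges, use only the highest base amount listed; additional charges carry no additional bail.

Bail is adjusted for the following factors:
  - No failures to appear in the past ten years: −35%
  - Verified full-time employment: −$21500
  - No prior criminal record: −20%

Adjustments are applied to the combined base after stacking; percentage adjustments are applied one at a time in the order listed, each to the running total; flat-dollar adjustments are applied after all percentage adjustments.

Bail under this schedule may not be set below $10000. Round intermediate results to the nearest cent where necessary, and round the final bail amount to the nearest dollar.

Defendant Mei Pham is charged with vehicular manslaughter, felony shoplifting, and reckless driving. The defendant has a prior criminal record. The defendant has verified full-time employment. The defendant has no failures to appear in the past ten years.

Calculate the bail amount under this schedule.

$120200

Base amounts from the schedule: vehicular manslaughter $218000; felony shoplifting $27600; reckless driving $2000.
Stacking rule: use the highest base only. Highest is vehicular manslaughter at $218000. Combined base = $218000.
No failures to appear in the past ten years (−35%): $218000 × 0.65 = $141700.
Verified full-time employment (−$21500 flat): $141700 − $21500 = $120200.
$120200 is at or above the $10000 minimum.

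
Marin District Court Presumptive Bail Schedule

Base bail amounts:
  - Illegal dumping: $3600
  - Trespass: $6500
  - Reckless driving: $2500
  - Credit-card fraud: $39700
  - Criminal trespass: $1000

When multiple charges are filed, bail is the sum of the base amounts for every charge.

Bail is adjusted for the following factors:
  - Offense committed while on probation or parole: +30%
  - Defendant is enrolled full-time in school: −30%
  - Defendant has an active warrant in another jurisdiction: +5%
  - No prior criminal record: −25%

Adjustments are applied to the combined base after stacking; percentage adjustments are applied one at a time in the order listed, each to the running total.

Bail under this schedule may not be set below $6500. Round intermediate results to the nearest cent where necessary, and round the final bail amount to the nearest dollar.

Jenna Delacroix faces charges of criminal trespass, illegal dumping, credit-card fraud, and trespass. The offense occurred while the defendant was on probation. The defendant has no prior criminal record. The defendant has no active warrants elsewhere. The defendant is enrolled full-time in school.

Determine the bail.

Base amounts from the schedule: criminal trespass $1000; illegal dumping $3600; credit-card fraud $39700; trespass $6500.
Stacking rule: sum of all bases. $1000 + $3600 + $39700 + $6500 = $50800.
Offense committed while on probation or parole (+30%): $50800 × 1.3 = $66040.
Defendant is enrolled full-time in school (−30%): $66040 × 0.7 = $46228.
No prior criminal record (−25%): $46228 × 0.75 = $34671.
$34671 is at or above the $6500 minimum.

$34671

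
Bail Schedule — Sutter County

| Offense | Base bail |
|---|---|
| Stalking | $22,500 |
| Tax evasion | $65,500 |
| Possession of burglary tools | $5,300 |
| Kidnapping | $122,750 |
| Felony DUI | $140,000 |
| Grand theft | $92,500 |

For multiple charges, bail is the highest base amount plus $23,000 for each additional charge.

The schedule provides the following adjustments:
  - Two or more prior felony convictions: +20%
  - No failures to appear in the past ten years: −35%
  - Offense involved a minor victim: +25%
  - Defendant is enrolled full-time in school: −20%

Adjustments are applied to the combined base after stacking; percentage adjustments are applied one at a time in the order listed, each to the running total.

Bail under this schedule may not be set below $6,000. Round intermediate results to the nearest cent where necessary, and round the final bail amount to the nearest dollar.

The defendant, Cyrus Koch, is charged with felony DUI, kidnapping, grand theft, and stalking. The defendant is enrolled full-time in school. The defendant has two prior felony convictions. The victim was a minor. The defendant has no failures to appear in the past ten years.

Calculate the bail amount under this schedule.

Base amounts from the schedule: felony DUI $140,000; kidnapping $122,750; grand theft $92,500; stalking $22,500.
Stacking rule: highest base plus $23,000 per additional charge. Highest is felony DUI at $140,000; 3 additional charges → +$69,000. Combined base = $209,000.
Two or more prior felony convictions (+20%): $209,000 × 1.2 = $250,800.
No failures to appear in the past ten years (−35%): $250,800 × 0.65 = $163,020.
Offense involved a minor victim (+25%): $163,020 × 1.25 = $203,775.
Defendant is enrolled full-time in school (−20%): $203,775 × 0.8 = $163,020.
$163,020 is at or above the $6,000 minimum.

$163,020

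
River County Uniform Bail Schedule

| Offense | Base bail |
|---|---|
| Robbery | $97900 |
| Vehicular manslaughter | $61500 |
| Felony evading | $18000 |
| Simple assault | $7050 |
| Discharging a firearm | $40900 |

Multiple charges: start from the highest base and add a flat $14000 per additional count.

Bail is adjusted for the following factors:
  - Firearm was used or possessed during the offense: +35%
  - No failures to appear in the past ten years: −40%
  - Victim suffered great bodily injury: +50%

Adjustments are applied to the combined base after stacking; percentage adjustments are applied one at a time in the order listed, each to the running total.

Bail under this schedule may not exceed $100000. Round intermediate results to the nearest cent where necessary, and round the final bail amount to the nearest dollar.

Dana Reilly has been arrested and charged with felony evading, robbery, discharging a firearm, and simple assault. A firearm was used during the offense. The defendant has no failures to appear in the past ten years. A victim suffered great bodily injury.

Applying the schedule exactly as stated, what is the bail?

Base amounts from the schedule: felony evading $18000; robbery $97900; discharging a firearm $40900; simple assault $7050.
Stacking rule: highest base plus $14000 per additional charge. Highest is robbery at $97900; 3 additional charges → +$42000. Combined base = $139900.
Firearm was used or possessed during the offense (+35%): $139900 × 1.35 = $188865.
No failures to appear in the past ten years (−40%): $188865 × 0.6 = $113319.
Victim suffered great bodily injury (+50%): $113319 × 1.5 = $169978.50.
Result $169978.50 exceeds the maximum of $100000; bail is capped at $100000.

$100000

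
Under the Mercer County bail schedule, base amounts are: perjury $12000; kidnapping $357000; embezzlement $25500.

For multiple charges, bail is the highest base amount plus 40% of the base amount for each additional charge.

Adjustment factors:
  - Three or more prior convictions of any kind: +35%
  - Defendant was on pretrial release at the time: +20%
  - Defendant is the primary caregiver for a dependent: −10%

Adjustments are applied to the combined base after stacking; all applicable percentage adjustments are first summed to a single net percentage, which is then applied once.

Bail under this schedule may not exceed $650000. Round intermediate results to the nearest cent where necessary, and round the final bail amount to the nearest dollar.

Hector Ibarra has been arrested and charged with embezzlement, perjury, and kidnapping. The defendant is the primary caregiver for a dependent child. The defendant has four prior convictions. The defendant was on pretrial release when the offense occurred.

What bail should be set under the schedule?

$539400

Base amounts from the schedule: embezzlement $25500; perjury $12000; kidnapping $357000.
Stacking rule: highest base plus 40% of each additional charge. Highest is kidnapping at $357000. Additional: $25500 × 40% = $10200; $12000 × 40% = $4800. Combined base = $357000 + $15000 = $372000.
Net percentage adjustment: +35% +20% −10% = +45%. $372000 × 1.45 = $539400.
$539400 is within the $650000 maximum.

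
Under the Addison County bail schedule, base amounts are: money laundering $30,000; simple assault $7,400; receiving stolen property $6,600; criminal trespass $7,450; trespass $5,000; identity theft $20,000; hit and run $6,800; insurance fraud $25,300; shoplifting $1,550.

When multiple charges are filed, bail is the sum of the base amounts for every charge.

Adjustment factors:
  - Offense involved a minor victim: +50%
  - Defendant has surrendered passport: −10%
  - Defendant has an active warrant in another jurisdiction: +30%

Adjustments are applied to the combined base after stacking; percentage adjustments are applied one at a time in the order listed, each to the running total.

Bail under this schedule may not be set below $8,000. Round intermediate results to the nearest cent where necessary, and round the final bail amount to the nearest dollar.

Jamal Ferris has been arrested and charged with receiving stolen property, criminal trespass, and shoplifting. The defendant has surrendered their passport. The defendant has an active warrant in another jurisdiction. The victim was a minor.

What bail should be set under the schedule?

Base amounts from the schedule: receiving stolen property $6,600; criminal trespass $7,450; shoplifting $1,550.
Stacking rule: sum of all bases. $6,600 + $7,450 + $1,550 = $15,600.
Offense involved a minor victim (+50%): $15,600 × 1.5 = $23,400.
Defendant has surrendered passport (−10%): $23,400 × 0.9 = $21,060.
Defendant has an active warrant in another jurisdiction (+30%): $21,060 × 1.3 = $27,378.
$27,378 is at or above the $8,000 minimum.

$27,378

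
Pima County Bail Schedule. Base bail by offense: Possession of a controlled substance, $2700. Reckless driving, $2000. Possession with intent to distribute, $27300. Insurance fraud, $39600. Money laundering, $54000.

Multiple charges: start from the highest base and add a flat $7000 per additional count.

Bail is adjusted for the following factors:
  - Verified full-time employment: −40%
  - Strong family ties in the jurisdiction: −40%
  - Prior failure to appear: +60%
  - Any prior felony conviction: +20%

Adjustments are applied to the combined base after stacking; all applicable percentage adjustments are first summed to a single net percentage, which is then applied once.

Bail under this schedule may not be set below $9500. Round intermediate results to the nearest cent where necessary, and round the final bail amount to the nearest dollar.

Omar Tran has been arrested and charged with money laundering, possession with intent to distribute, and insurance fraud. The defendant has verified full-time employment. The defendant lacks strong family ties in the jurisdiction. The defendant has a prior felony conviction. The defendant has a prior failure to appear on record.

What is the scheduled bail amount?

$95200

Base amounts from the schedule: money laundering $54000; possession with intent to distribute $27300; insurance fraud $39600.
Stacking rule: highest base plus $7000 per additional charge. Highest is money laundering at $54000; 2 additional charges → +$14000. Combined base = $68000.
Net percentage adjustment: −40% +60% +20% = +40%. $68000 × 1.4 = $95200.
$95200 is at or above the $9500 minimum.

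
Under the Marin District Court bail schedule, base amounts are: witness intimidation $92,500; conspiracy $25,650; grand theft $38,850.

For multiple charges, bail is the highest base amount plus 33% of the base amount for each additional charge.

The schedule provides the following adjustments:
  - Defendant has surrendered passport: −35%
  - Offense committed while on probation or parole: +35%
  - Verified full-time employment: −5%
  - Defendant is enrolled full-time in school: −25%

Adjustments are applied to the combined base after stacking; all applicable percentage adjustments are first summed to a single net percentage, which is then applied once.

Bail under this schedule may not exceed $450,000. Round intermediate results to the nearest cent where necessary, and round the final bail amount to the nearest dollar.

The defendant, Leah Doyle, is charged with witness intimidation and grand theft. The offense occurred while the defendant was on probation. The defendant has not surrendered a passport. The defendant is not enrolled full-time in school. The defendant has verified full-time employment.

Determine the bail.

Base amounts from the schedule: witness intimidation $92,500; grand theft $38,850.
Stacking rule: highest base plus 33% of each additional charge. Highest is witness intimidation at $92,500. Additional: $38,850 × 33% = $12,820.50. Combined base = $92,500 + $12,820.50 = $105,320.50.
Net percentage adjustment: +35% −5% = +30%. $105,320.50 × 1.3 = $136,916.65.
$136,916.65 is within the $450,000 maximum.
Rounded to the nearest dollar: $136,917.

$136,917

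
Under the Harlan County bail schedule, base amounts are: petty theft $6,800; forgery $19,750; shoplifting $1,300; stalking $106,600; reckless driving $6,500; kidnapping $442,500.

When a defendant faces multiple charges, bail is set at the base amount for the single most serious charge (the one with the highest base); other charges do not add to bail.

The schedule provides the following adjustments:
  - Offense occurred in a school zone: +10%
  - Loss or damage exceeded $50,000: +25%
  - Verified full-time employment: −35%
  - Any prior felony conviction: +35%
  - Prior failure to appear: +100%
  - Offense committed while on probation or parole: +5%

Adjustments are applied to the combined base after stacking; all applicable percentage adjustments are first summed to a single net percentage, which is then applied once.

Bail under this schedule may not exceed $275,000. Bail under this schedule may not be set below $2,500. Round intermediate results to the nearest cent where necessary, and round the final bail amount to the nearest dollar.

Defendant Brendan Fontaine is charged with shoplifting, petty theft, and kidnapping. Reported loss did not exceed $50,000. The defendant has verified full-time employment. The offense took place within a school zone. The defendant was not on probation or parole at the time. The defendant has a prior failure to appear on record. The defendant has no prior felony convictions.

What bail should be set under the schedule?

$275,000

Base amounts from the schedule: shoplifting $1,300; petty theft $6,800; kidnapping $442,500.
Stacking rule: use the highest base only. Highest is kidnapping at $442,500. Combined base = $442,500.
Net percentage adjustment: +10% −35% +100% = +75%. $442,500 × 1.75 = $774,375.
Result $774,375 exceeds the maximum of $275,000; bail is capped at $275,000.
$275,000 is at or above the $2,500 minimum.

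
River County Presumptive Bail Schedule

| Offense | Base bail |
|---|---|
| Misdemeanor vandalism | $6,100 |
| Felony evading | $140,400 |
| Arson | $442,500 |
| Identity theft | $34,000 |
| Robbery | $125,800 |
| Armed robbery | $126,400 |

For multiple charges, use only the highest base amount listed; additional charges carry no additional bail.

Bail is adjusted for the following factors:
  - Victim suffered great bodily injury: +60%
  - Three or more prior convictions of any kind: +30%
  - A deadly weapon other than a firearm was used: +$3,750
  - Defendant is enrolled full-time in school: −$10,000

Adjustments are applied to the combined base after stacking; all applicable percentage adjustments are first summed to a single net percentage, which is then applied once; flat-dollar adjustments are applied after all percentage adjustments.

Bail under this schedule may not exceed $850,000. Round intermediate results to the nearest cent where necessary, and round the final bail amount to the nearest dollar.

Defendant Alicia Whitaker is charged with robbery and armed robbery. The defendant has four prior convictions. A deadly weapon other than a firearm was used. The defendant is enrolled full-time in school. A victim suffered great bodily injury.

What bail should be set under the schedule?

Base amounts from the schedule: robbery $125,800; armed robbery $126,400.
Stacking rule: use the highest base only. Highest is armed robbery at $126,400. Combined base = $126,400.
Net percentage adjustment: +60% +30% = +90%. $126,400 × 1.9 = $240,160.
A deadly weapon other than a firearm was used (+$3,750 flat): $240,160 + $3,750 = $243,910.
Defendant is enrolled full-time in school (−$10,000 flat): $243,910 − $10,000 = $233,910.
$233,910 is within the $850,000 maximum.

$233,910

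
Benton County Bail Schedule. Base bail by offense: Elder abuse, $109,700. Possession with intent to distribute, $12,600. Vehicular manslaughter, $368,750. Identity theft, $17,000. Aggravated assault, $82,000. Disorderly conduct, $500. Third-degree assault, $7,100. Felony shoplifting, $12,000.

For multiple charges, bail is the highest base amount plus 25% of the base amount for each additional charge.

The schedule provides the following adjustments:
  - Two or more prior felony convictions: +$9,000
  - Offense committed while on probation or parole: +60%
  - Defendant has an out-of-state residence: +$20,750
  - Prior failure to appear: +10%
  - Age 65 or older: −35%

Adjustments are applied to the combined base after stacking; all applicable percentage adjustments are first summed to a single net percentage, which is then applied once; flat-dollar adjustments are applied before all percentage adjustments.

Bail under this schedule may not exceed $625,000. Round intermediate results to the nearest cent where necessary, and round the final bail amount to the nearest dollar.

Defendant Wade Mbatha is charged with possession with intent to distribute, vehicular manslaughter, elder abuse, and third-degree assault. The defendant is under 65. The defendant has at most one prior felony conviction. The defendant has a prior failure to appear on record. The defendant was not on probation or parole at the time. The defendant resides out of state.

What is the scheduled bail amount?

Base amounts from the schedule: possession with intent to distribute $12,600; vehicular manslaughter $368,750; elder abuse $109,700; third-degree assault $7,100.
Stacking rule: highest base plus 25% of each additional charge. Highest is vehicular manslaughter at $368,750. Additional: $12,600 × 25% = $3,150; $109,700 × 25% = $27,425; $7,100 × 25% = $1,775. Combined base = $368,750 + $32,350 = $401,100.
Defendant has an out-of-state residence (+$20,750 flat): $401,100 + $20,750 = $421,850.
Prior failure to appear (+10%): $421,850 × 1.1 = $464,035.
$464,035 is within the $625,000 maximum.

$464,035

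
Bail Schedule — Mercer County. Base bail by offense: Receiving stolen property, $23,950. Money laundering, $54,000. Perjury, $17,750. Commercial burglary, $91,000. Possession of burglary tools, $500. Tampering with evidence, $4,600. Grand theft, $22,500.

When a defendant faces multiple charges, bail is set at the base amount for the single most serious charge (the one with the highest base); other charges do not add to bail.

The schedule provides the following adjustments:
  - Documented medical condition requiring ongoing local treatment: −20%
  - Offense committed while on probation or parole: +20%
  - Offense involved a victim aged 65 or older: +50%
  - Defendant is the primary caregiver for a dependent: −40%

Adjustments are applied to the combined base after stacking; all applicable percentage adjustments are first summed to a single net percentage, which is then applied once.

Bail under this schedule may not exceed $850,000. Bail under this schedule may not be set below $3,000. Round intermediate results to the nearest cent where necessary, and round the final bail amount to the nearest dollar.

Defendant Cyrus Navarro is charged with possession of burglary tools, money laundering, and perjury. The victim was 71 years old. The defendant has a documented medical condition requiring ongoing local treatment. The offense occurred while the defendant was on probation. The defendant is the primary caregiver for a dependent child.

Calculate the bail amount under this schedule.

$59,400

Base amounts from the schedule: possession of burglary tools $500; money laundering $54,000; perjury $17,750.
Stacking rule: use the highest base only. Highest is money laundering at $54,000. Combined base = $54,000.
Net percentage adjustment: −20% +20% +50% −40% = +10%. $54,000 × 1.1 = $59,400.
$59,400 is within the $850,000 maximum.
$59,400 is at or above the $3,000 minimum.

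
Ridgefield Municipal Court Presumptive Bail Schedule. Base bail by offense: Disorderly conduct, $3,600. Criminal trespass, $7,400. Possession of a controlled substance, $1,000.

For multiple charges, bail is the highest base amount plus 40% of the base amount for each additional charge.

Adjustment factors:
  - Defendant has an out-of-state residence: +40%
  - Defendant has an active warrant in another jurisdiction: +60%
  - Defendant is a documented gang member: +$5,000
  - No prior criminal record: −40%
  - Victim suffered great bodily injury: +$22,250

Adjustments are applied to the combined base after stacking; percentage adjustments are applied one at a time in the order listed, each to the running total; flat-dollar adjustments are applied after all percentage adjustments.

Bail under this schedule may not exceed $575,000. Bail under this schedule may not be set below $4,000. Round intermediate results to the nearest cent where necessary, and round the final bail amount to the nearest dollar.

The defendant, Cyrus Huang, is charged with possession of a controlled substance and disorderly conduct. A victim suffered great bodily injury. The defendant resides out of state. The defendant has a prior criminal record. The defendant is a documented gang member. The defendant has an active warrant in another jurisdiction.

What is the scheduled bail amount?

$36,210

Base amounts from the schedule: possession of a controlled substance $1,000; disorderly conduct $3,600.
Stacking rule: highest base plus 40% of each additional charge. Highest is disorderly conduct at $3,600. Additional: $1,000 × 40% = $400. Combined base = $3,600 + $400 = $4,000.
Defendant has an out-of-state residence (+40%): $4,000 × 1.4 = $5,600.
Defendant has an active warrant in another jurisdiction (+60%): $5,600 × 1.6 = $8,960.
Defendant is a documented gang member (+$5,000 flat): $8,960 + $5,000 = $13,960.
Victim suffered great bodily injury (+$22,250 flat): $13,960 + $22,250 = $36,210.
$36,210 is within the $575,000 maximum.
$36,210 is at or above the $4,000 minimum.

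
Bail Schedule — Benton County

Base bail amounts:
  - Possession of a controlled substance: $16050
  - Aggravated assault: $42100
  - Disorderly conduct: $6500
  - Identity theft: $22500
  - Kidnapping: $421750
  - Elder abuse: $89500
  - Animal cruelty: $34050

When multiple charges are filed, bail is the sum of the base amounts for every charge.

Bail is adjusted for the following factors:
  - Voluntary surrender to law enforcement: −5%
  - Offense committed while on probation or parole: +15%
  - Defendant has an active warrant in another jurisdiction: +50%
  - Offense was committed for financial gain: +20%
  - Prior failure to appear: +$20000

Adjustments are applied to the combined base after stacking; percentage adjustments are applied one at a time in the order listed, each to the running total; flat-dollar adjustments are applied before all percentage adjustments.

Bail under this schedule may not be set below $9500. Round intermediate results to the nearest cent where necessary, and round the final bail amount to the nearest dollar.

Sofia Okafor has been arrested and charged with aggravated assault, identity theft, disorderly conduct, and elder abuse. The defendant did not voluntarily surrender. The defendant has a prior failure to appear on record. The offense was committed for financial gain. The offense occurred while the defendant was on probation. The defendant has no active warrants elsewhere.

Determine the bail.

$249228

Base amounts from the schedule: aggravated assault $42100; identity theft $22500; disorderly conduct $6500; elder abuse $89500.
Stacking rule: sum of all bases. $42100 + $22500 + $6500 + $89500 = $160600.
Prior failure to appear (+$20000 flat): $160600 + $20000 = $180600.
Offense committed while on probation or parole (+15%): $180600 × 1.15 = $207690.
Offense was committed for financial gain (+20%): $207690 × 1.2 = $249228.
$249228 is at or above the $9500 minimum.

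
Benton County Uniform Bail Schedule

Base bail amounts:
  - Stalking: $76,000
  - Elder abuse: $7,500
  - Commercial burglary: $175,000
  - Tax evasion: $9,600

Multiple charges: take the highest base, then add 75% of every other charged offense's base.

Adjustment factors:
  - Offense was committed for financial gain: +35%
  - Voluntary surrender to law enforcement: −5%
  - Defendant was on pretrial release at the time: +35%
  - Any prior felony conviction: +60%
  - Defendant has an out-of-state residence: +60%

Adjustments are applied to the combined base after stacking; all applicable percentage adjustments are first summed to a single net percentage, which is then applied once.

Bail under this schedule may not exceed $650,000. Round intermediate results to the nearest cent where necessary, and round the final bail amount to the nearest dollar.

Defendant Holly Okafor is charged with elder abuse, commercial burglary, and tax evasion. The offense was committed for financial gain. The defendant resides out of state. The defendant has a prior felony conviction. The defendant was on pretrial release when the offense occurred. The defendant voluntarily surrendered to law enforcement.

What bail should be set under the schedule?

Base amounts from the schedule: elder abuse $7,500; commercial burglary $175,000; tax evasion $9,600.
Stacking rule: highest base plus 75% of each additional charge. Highest is commercial burglary at $175,000. Additional: $7,500 × 75% = $5,625; $9,600 × 75% = $7,200. Combined base = $175,000 + $12,825 = $187,825.
Net percentage adjustment: +35% −5% +35% +60% +60% = +185%. $187,825 × 2.85 = $535,301.25.
$535,301.25 is within the $650,000 maximum.
Rounded to the nearest dollar: $535,301.

$535,301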